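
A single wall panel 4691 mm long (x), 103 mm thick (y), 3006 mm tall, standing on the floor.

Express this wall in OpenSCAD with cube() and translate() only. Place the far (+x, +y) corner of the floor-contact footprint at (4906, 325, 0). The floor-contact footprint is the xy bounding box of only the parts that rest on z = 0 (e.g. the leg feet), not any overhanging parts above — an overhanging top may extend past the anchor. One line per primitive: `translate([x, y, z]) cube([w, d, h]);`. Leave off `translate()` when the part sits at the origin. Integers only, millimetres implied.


translate([215, 222, 0]) cube([4691, 103, 3006]);


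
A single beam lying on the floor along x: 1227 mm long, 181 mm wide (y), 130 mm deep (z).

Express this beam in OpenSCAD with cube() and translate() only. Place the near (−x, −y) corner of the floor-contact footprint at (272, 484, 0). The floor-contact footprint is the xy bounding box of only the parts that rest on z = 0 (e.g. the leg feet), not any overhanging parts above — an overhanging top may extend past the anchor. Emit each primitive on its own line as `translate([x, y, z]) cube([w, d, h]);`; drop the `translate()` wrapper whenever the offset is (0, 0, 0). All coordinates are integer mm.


translate([272, 484, 0]) cube([1227, 181, 130]);


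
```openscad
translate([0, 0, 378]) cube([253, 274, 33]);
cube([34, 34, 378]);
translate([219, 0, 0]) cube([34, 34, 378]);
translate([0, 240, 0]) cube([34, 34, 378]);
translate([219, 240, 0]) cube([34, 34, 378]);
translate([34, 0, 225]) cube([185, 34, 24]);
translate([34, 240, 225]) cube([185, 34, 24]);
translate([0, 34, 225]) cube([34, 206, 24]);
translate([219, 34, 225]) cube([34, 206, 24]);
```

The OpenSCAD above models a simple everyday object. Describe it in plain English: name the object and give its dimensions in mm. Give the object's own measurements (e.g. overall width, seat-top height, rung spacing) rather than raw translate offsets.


A four-legged stool. The seat is a 253×274×33 mm slab whose top surface is at z = 411 mm; four square legs, each 34×34 mm in cross-section, run from the floor (z = 0) to the underside of the seat, each flush with a corner of the seat. Four stretchers, 34 mm wide and 24 mm tall, connect adjacent legs with their undersides at z = 225 mm, each running between the inner faces of the legs it joins and aligned with the legs' outer faces on the other axis.


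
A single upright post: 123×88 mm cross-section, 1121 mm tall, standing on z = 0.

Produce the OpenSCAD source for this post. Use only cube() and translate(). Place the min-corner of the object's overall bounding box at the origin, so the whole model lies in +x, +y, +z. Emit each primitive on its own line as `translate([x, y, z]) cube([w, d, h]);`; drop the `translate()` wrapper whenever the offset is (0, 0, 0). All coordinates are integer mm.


cube([123, 88, 1121]);


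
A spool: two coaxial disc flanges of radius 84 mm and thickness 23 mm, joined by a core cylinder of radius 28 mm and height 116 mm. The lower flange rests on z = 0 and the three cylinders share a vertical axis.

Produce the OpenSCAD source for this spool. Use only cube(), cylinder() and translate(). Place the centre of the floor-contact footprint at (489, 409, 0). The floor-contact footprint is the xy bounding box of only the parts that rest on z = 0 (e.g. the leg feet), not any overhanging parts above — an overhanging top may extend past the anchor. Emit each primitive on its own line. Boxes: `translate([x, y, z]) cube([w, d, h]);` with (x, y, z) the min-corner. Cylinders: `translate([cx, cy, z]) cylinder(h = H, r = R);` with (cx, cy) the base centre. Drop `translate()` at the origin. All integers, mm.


translate([489, 409, 0]) cylinder(h = 23, r = 84);
translate([489, 409, 23]) cylinder(h = 116, r = 28);
translate([489, 409, 139]) cylinder(h = 23, r = 84);


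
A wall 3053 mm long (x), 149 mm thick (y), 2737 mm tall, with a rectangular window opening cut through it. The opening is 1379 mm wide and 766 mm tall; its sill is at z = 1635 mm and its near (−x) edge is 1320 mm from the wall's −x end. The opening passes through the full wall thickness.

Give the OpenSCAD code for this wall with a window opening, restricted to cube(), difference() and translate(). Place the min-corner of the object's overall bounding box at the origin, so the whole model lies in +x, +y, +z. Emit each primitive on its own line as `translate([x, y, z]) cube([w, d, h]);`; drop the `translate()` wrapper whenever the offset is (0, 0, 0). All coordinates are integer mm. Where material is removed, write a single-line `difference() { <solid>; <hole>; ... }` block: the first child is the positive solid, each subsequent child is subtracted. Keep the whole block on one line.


difference() { cube([3053, 149, 2737]); translate([1320, 0, 1635]) cube([1379, 149, 766]); }


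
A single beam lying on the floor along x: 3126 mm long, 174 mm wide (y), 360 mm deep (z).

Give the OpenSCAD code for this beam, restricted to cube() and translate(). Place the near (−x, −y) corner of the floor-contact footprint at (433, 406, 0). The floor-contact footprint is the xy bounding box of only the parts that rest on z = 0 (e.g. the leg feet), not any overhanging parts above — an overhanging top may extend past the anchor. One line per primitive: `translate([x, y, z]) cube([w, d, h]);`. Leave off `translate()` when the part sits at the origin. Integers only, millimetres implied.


translate([433, 406, 0]) cube([3126, 174, 360]);


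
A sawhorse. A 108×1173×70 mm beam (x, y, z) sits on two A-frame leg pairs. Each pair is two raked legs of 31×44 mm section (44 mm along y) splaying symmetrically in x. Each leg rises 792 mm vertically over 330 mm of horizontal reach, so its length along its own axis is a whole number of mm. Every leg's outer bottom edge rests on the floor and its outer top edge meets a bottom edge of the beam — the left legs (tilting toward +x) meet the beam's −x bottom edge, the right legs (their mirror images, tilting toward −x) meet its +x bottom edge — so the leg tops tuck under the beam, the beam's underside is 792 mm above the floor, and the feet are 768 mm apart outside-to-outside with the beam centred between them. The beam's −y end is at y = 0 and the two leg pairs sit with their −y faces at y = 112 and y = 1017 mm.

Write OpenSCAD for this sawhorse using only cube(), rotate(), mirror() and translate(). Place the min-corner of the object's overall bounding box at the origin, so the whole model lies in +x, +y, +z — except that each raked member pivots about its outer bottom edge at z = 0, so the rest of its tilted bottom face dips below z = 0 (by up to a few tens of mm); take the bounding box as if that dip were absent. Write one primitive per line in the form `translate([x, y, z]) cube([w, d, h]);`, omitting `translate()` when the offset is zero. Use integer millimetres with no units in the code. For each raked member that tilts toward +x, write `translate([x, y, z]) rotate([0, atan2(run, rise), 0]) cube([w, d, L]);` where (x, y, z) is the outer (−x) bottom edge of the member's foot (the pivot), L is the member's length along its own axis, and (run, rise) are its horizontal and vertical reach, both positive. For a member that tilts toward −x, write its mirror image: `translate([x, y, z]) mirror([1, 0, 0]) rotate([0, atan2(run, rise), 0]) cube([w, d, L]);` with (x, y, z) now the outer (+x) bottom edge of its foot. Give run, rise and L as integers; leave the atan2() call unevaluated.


translate([330, 0, 792]) cube([108, 1173, 70]);
translate([0, 112, 0]) rotate([0, atan2(330, 792), 0]) cube([31, 44, 858]);
translate([768, 112, 0]) mirror([1, 0, 0]) rotate([0, atan2(330, 792), 0]) cube([31, 44, 858]);
translate([0, 1017, 0]) rotate([0, atan2(330, 792), 0]) cube([31, 44, 858]);
translate([768, 1017, 0]) mirror([1, 0, 0]) rotate([0, atan2(330, 792), 0]) cube([31, 44, 858]);


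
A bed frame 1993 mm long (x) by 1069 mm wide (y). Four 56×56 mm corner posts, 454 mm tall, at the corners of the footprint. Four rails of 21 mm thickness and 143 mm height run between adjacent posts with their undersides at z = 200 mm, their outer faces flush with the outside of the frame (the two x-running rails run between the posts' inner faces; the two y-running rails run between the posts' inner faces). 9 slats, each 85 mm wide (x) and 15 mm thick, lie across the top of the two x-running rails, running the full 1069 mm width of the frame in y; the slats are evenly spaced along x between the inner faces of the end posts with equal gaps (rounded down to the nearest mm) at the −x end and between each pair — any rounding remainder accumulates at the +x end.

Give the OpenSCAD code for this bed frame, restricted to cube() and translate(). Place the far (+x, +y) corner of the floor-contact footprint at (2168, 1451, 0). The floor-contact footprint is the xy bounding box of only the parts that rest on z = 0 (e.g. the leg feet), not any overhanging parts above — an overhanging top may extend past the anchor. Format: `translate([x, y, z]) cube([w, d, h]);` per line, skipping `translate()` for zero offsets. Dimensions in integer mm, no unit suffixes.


// slat z = rail_z + rail_h = 200 + 143 = 343
// slat gap = ⌊(1881 − 9·85) / 10⌋ = 111
translate([175, 382, 0]) cube([56, 56, 454]);
translate([175, 1395, 0]) cube([56, 56, 454]);
translate([2112, 382, 0]) cube([56, 56, 454]);
translate([2112, 1395, 0]) cube([56, 56, 454]);
translate([231, 382, 200]) cube([1881, 21, 143]);
translate([231, 1430, 200]) cube([1881, 21, 143]);
translate([175, 438, 200]) cube([21, 957, 143]);
translate([2147, 438, 200]) cube([21, 957, 143]);
translate([342, 382, 343]) cube([85, 1069, 15]);
translate([538, 382, 343]) cube([85, 1069, 15]);
translate([734, 382, 343]) cube([85, 1069, 15]);
translate([930, 382, 343]) cube([85, 1069, 15]);
translate([1126, 382, 343]) cube([85, 1069, 15]);
translate([1322, 382, 343]) cube([85, 1069, 15]);
translate([1518, 382, 343]) cube([85, 1069, 15]);
translate([1714, 382, 343]) cube([85, 1069, 15]);
translate([1910, 382, 343]) cube([85, 1069, 15]);


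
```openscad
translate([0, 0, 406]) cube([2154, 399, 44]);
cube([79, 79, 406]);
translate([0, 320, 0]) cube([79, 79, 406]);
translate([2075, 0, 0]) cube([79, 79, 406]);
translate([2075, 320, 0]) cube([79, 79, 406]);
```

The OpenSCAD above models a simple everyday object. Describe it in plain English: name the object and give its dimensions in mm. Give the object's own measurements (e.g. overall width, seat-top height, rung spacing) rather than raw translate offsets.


A bench: a 2154×399 mm seat slab, 44 mm thick, top at z = 450 mm, on four 79×79 mm square legs flush with the seat corners and standing on z = 0.


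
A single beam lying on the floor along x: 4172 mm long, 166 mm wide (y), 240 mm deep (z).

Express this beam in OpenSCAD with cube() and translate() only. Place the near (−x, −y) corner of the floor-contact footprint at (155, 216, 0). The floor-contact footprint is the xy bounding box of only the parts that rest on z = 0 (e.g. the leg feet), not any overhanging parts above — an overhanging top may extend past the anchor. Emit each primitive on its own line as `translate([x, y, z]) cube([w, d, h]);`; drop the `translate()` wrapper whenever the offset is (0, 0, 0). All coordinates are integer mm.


translate([155, 216, 0]) cube([4172, 166, 240]);


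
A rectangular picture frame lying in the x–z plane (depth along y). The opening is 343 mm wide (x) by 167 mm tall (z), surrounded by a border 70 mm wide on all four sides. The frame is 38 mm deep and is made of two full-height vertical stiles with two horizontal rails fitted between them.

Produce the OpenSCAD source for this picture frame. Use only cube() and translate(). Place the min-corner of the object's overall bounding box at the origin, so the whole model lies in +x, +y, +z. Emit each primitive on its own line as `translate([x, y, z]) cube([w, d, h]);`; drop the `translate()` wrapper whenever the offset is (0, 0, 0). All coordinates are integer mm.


cube([70, 38, 307]);
translate([413, 0, 0]) cube([70, 38, 307]);
translate([70, 0, 0]) cube([343, 38, 70]);
translate([70, 0, 237]) cube([343, 38, 70]);


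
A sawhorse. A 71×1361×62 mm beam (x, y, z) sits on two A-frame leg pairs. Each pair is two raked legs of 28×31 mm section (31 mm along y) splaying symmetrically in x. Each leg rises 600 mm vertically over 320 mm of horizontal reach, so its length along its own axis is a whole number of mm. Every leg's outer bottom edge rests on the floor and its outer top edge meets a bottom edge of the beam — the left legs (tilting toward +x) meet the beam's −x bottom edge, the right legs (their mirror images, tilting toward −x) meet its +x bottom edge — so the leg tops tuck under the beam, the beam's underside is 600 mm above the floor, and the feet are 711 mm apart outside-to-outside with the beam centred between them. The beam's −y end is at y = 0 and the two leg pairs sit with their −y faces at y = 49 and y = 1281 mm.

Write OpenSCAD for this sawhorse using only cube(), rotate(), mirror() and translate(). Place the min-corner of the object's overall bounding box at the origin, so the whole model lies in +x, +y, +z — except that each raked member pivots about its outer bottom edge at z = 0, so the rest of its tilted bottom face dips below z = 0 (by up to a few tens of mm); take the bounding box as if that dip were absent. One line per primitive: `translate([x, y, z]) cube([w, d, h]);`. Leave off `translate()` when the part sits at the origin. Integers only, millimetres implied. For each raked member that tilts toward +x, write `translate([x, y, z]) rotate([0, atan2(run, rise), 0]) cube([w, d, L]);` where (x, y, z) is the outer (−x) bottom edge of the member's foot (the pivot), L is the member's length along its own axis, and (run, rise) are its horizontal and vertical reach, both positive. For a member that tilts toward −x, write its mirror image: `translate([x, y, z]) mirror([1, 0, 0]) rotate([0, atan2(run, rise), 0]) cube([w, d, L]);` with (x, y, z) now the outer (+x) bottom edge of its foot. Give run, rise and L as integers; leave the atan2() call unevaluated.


// leg length = √(320² + 600²) = 680
// right-leg outer foot x = 2·320 + 71 = 711
// beam min-corner = (320, 0, 600)
translate([320, 0, 600]) cube([71, 1361, 62]);
translate([0, 49, 0]) rotate([0, atan2(320, 600), 0]) cube([28, 31, 680]);
translate([711, 49, 0]) mirror([1, 0, 0]) rotate([0, atan2(320, 600), 0]) cube([28, 31, 680]);
translate([0, 1281, 0]) rotate([0, atan2(320, 600), 0]) cube([28, 31, 680]);
translate([711, 1281, 0]) mirror([1, 0, 0]) rotate([0, atan2(320, 600), 0]) cube([28, 31, 680]);


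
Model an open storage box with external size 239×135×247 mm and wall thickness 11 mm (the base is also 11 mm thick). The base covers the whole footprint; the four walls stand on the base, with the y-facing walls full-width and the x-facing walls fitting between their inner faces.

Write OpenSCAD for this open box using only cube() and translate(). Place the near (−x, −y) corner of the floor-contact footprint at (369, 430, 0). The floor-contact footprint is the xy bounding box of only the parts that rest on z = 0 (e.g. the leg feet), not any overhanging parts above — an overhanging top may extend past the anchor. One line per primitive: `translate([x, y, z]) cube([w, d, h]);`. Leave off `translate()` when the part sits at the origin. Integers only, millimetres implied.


translate([369, 430, 0]) cube([239, 135, 11]);
translate([369, 430, 11]) cube([239, 11, 236]);
translate([369, 554, 11]) cube([239, 11, 236]);
translate([369, 441, 11]) cube([11, 113, 236]);
translate([597, 441, 11]) cube([11, 113, 236]);


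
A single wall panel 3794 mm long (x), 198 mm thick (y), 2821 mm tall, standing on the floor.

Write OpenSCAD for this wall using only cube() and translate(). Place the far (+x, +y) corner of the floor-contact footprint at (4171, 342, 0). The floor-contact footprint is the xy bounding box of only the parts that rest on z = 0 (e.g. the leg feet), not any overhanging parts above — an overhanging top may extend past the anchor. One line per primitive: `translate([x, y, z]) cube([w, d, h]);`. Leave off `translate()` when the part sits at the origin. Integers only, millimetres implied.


translate([377, 144, 0]) cube([3794, 198, 2821]);


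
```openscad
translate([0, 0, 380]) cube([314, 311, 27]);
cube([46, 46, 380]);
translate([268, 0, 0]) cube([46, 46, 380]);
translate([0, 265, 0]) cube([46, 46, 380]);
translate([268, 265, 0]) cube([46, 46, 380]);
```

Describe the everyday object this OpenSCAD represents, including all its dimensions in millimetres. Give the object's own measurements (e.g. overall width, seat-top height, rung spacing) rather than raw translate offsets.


A four-legged stool. The seat is a 314×311×27 mm slab whose top surface is at z = 407 mm; four square legs, each 46×46 mm in cross-section, run from the floor (z = 0) to the underside of the seat, each flush with a corner of the seat.


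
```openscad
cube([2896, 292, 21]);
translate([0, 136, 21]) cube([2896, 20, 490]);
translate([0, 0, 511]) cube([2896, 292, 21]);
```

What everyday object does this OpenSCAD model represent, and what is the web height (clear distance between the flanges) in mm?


An I-beam. The web height is 490 mm.

Two wide flanges with a thin centred web — an I-beam. Overall 532 mm minus two 21 mm flanges gives a web of 532 − 2·21 = 490 mm.


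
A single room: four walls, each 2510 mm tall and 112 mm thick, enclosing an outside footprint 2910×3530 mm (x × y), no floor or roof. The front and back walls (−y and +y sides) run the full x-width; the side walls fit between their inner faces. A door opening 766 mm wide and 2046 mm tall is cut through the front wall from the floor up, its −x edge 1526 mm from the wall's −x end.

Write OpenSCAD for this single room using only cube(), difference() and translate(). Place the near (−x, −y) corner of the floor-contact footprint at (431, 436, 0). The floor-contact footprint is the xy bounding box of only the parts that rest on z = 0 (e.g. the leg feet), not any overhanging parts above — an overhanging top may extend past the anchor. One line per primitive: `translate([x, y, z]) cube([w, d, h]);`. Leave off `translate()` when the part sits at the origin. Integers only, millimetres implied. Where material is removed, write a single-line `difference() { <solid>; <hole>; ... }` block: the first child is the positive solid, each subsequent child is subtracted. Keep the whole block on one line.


difference() { translate([431, 436, 0]) cube([2910, 112, 2510]); translate([1957, 436, 0]) cube([766, 112, 2046]); }
translate([431, 3854, 0]) cube([2910, 112, 2510]);
translate([431, 548, 0]) cube([112, 3306, 2510]);
translate([3229, 548, 0]) cube([112, 3306, 2510]);


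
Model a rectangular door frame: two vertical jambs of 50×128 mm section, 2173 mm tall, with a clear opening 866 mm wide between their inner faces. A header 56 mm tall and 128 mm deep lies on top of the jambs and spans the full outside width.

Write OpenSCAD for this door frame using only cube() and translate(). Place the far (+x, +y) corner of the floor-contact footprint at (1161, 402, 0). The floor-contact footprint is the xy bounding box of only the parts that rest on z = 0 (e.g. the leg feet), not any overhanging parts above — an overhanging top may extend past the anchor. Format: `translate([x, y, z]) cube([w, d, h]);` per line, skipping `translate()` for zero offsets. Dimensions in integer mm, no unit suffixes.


translate([195, 274, 0]) cube([50, 128, 2173]);
translate([1111, 274, 0]) cube([50, 128, 2173]);
translate([195, 274, 2173]) cube([966, 128, 56]);


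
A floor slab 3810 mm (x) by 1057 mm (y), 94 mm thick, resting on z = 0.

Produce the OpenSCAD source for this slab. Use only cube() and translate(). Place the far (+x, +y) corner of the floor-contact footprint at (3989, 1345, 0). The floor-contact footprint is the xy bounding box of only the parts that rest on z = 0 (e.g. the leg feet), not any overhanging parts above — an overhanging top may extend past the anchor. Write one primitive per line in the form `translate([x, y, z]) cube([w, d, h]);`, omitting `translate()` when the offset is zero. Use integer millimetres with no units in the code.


translate([179, 288, 0]) cube([3810, 1057, 94]);


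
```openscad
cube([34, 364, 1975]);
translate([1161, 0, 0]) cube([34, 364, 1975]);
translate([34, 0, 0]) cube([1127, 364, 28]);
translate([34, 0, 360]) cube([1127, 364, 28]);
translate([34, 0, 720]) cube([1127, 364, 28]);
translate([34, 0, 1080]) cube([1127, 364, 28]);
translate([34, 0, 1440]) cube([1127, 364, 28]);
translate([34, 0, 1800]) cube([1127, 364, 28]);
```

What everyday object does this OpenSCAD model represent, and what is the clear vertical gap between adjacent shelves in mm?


A bookshelf. The clear shelf gap is 332 mm.

Two tall side panels with 6 horizontal boards between them — a bookshelf. The first two shelf undersides are at z = 0 and z = 360; with shelf thickness 28, the clear gap is 360 − 0 − 28 = 332 mm.


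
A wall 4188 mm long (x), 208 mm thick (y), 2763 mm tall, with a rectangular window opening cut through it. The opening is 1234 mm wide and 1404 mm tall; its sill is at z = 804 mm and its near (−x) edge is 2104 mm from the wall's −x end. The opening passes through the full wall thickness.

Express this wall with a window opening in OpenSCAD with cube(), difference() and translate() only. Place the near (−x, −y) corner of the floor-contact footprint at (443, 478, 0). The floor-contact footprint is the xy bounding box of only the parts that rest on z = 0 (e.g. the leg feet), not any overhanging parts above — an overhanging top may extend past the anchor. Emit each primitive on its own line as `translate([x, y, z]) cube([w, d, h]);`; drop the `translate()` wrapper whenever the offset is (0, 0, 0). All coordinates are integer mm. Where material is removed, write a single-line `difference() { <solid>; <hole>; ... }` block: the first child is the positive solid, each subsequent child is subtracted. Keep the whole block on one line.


difference() { translate([443, 478, 0]) cube([4188, 208, 2763]); translate([2547, 478, 804]) cube([1234, 208, 1404]); }


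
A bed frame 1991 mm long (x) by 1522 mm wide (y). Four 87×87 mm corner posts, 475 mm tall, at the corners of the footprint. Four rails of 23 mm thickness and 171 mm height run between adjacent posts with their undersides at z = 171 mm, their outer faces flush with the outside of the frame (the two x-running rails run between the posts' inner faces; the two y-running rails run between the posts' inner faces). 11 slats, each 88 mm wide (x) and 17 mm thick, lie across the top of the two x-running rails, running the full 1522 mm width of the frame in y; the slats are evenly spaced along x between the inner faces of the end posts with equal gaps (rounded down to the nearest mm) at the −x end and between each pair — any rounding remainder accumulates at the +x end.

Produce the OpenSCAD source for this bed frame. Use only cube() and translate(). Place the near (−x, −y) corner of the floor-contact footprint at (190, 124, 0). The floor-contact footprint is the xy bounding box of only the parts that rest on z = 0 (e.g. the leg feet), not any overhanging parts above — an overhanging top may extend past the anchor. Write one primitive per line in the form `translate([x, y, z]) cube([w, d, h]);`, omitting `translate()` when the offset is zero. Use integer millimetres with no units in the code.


translate([190, 124, 0]) cube([87, 87, 475]);
translate([190, 1559, 0]) cube([87, 87, 475]);
translate([2094, 124, 0]) cube([87, 87, 475]);
translate([2094, 1559, 0]) cube([87, 87, 475]);
translate([277, 124, 171]) cube([1817, 23, 171]);
translate([277, 1623, 171]) cube([1817, 23, 171]);
translate([190, 211, 171]) cube([23, 1348, 171]);
translate([2158, 211, 171]) cube([23, 1348, 171]);
translate([347, 124, 342]) cube([88, 1522, 17]);
translate([505, 124, 342]) cube([88, 1522, 17]);
translate([663, 124, 342]) cube([88, 1522, 17]);
translate([821, 124, 342]) cube([88, 1522, 17]);
translate([979, 124, 342]) cube([88, 1522, 17]);
translate([1137, 124, 342]) cube([88, 1522, 17]);
translate([1295, 124, 342]) cube([88, 1522, 17]);
translate([1453, 124, 342]) cube([88, 1522, 17]);
translate([1611, 124, 342]) cube([88, 1522, 17]);
translate([1769, 124, 342]) cube([88, 1522, 17]);
translate([1927, 124, 342]) cube([88, 1522, 17]);


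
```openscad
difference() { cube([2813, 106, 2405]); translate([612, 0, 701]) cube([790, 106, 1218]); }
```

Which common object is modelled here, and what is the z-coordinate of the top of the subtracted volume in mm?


A wall with a window opening. The window head height is 1919 mm.

A wall with a rectangular opening subtracted — a window. Sill at z = 701, opening 1218 mm tall, so the head is at 701 + 1218 = 1919 mm.


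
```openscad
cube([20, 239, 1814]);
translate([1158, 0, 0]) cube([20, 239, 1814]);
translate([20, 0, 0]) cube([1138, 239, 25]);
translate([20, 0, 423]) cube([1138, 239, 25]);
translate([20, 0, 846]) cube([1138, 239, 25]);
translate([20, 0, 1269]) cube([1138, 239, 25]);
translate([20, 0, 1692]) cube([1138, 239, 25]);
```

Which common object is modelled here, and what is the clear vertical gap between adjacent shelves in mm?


A bookshelf. The clear shelf gap is 398 mm.

Two tall side panels with 5 horizontal boards between them — a bookshelf. The first two shelf undersides are at z = 0 and z = 423; with shelf thickness 25, the clear gap is 423 − 0 − 25 = 398 mm.


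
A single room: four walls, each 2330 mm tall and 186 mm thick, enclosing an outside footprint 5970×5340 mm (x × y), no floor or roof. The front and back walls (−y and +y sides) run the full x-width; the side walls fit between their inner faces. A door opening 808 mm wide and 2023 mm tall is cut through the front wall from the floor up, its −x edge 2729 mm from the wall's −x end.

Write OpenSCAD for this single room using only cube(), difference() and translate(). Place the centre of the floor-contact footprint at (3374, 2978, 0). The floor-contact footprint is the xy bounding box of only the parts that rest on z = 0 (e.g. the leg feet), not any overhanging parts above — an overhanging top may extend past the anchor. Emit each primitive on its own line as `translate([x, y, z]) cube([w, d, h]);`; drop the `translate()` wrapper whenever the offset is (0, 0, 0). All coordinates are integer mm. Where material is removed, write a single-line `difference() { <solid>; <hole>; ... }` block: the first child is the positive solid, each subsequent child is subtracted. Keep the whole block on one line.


difference() { translate([389, 308, 0]) cube([5970, 186, 2330]); translate([3118, 308, 0]) cube([808, 186, 2023]); }
translate([389, 5462, 0]) cube([5970, 186, 2330]);
translate([389, 494, 0]) cube([186, 4968, 2330]);
translate([6173, 494, 0]) cube([186, 4968, 2330]);


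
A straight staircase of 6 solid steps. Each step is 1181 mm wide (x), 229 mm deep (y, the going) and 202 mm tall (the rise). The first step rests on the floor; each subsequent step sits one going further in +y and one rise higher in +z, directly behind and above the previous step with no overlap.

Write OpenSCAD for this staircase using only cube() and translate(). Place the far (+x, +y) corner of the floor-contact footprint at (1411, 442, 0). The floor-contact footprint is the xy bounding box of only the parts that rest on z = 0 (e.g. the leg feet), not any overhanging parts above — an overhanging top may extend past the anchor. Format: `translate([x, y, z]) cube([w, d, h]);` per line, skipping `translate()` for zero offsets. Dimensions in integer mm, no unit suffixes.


translate([230, 213, 0]) cube([1181, 229, 202]);
translate([230, 442, 202]) cube([1181, 229, 202]);
translate([230, 671, 404]) cube([1181, 229, 202]);
translate([230, 900, 606]) cube([1181, 229, 202]);
translate([230, 1129, 808]) cube([1181, 229, 202]);
translate([230, 1358, 1010]) cube([1181, 229, 202]);


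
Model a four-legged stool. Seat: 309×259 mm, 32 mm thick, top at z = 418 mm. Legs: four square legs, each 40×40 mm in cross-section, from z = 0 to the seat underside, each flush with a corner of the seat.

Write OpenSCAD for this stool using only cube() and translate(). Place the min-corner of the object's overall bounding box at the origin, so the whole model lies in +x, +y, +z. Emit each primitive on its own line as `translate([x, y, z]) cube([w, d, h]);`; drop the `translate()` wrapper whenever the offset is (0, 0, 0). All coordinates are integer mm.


// leg_h = 418 - 32 = 386
translate([0, 0, 386]) cube([309, 259, 32]);
cube([40, 40, 386]);
translate([269, 0, 0]) cube([40, 40, 386]);
translate([0, 219, 0]) cube([40, 40, 386]);
translate([269, 219, 0]) cube([40, 40, 386]);


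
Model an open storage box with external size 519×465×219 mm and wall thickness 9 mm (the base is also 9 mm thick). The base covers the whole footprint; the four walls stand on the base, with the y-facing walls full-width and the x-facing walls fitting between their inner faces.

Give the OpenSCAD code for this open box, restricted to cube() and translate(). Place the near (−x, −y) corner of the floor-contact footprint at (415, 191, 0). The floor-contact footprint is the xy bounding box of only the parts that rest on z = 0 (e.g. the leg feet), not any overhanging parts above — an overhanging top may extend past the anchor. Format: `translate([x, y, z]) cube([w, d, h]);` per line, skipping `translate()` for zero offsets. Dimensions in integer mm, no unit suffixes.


translate([415, 191, 0]) cube([519, 465, 9]);
translate([415, 191, 9]) cube([519, 9, 210]);
translate([415, 647, 9]) cube([519, 9, 210]);
translate([415, 200, 9]) cube([9, 447, 210]);
translate([925, 200, 9]) cube([9, 447, 210]);


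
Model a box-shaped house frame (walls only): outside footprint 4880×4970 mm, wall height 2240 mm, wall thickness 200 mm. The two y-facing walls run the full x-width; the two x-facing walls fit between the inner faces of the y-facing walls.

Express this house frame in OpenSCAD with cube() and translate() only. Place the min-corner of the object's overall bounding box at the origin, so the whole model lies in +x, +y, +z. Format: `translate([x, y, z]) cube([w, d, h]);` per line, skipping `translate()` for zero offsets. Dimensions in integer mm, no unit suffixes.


cube([4880, 200, 2240]);
translate([0, 4770, 0]) cube([4880, 200, 2240]);
translate([0, 200, 0]) cube([200, 4570, 2240]);
translate([4680, 200, 0]) cube([200, 4570, 2240]);


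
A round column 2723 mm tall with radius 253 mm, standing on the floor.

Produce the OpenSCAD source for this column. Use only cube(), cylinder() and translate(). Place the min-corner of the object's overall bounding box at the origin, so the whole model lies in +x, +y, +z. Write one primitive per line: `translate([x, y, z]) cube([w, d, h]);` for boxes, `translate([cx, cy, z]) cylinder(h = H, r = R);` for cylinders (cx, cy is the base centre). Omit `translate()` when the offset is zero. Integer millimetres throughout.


translate([253, 253, 0]) cylinder(h = 2723, r = 253);


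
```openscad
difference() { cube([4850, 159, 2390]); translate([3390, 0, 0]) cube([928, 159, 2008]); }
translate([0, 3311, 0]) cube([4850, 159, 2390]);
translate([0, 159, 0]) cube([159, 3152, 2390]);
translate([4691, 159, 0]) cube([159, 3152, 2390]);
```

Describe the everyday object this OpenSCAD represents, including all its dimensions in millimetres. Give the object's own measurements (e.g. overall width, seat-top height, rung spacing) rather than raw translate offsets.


A single room: four walls, each 2390 mm tall and 159 mm thick, enclosing an outside footprint 4850×3470 mm (x × y), no floor or roof. The front and back walls (−y and +y sides) run the full x-width; the side walls fit between their inner faces. A door opening 928 mm wide and 2008 mm tall is cut through the front wall from the floor up, its −x edge 3390 mm from the wall's −x end.


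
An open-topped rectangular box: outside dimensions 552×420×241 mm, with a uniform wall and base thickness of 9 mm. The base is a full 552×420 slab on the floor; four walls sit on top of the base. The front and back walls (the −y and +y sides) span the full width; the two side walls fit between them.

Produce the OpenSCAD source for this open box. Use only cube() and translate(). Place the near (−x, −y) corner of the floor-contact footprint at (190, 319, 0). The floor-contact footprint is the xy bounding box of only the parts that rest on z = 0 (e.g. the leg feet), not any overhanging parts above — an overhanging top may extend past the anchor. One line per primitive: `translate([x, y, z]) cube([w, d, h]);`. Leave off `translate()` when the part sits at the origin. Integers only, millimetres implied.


translate([190, 319, 0]) cube([552, 420, 9]);
translate([190, 319, 9]) cube([552, 9, 232]);
translate([190, 730, 9]) cube([552, 9, 232]);
translate([190, 328, 9]) cube([9, 402, 232]);
translate([733, 328, 9]) cube([9, 402, 232]);


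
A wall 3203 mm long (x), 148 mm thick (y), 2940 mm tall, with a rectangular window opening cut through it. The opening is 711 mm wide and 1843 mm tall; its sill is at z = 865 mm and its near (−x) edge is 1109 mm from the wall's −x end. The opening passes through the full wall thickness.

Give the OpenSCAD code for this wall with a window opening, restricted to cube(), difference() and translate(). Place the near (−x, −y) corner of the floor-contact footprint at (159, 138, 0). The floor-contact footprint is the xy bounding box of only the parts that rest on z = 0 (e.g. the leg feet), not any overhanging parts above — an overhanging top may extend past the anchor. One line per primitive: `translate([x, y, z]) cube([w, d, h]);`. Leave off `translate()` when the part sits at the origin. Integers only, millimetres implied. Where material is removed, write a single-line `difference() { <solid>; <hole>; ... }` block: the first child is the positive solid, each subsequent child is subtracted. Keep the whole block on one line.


difference() { translate([159, 138, 0]) cube([3203, 148, 2940]); translate([1268, 138, 865]) cube([711, 148, 1843]); }


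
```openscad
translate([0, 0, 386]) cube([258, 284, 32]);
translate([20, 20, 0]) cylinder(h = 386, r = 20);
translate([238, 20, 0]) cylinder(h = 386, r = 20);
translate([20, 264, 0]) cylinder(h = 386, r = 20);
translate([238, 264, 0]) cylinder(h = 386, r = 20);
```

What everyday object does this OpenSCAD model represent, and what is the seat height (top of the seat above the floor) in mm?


A stool. The seat height is 418 mm.

A 258×284×32 slab at z = 386 on four corner cylinders — a stool. The seat top is 386 + 32 = 418 mm.


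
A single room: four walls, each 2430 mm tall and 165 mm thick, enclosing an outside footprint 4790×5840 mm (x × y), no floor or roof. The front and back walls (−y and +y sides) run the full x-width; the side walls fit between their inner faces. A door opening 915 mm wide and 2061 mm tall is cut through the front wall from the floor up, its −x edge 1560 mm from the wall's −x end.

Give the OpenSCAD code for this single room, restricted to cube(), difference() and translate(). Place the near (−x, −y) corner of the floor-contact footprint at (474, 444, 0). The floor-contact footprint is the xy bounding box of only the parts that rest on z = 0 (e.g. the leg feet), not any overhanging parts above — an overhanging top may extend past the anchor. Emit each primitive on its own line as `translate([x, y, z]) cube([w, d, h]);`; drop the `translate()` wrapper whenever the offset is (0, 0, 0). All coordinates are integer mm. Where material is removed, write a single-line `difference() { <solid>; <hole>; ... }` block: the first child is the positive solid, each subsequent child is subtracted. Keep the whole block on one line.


difference() { translate([474, 444, 0]) cube([4790, 165, 2430]); translate([2034, 444, 0]) cube([915, 165, 2061]); }
translate([474, 6119, 0]) cube([4790, 165, 2430]);
translate([474, 609, 0]) cube([165, 5510, 2430]);
translate([5099, 609, 0]) cube([165, 5510, 2430]);


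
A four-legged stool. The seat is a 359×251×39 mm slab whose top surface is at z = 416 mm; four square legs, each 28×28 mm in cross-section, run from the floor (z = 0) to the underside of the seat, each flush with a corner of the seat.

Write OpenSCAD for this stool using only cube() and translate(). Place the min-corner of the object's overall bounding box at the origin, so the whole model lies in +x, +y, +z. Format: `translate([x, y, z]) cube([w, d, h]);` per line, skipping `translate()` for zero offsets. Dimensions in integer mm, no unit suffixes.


translate([0, 0, 377]) cube([359, 251, 39]);
cube([28, 28, 377]);
translate([331, 0, 0]) cube([28, 28, 377]);
translate([0, 223, 0]) cube([28, 28, 377]);
translate([331, 223, 0]) cube([28, 28, 377]);


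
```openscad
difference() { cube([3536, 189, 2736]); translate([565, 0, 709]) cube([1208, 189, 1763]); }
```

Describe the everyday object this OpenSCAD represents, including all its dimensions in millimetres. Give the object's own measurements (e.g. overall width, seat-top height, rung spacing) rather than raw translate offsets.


A wall 3536 mm long (x), 189 mm thick (y), 2736 mm tall, with a rectangular window opening cut through it. The opening is 1208 mm wide and 1763 mm tall; its sill is at z = 709 mm and its near (−x) edge is 565 mm from the wall's −x end. The opening passes through the full wall thickness.


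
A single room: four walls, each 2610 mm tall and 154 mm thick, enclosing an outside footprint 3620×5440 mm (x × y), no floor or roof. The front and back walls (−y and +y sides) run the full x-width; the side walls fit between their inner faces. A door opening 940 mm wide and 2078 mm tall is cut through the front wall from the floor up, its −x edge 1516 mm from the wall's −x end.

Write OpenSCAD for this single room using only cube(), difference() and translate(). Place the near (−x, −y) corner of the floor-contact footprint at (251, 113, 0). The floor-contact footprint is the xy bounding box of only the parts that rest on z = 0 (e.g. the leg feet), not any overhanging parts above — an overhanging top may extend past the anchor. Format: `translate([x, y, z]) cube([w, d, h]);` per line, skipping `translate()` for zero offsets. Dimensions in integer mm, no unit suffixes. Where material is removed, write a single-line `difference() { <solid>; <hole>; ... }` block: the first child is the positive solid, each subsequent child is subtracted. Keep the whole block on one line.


difference() { translate([251, 113, 0]) cube([3620, 154, 2610]); translate([1767, 113, 0]) cube([940, 154, 2078]); }
translate([251, 5399, 0]) cube([3620, 154, 2610]);
translate([251, 267, 0]) cube([154, 5132, 2610]);
translate([3717, 267, 0]) cube([154, 5132, 2610]);


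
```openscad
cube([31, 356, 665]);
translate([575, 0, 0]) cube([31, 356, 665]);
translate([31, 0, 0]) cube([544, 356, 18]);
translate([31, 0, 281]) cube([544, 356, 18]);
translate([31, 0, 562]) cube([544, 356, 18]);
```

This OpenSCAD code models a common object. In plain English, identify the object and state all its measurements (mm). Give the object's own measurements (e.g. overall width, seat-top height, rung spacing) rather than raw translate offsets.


An open bookshelf. Two side panels, each 31 mm thick, 356 mm deep and 665 mm tall, stand 606 mm apart (outside-to-outside). Between them sit 3 shelves, each 18 mm thick and 356 mm deep, spanning the full gap between the sides. The bottom shelf rests on the floor (its underside at z = 0) and the clear gap between one shelf's top and the next shelf's underside is 263 mm.


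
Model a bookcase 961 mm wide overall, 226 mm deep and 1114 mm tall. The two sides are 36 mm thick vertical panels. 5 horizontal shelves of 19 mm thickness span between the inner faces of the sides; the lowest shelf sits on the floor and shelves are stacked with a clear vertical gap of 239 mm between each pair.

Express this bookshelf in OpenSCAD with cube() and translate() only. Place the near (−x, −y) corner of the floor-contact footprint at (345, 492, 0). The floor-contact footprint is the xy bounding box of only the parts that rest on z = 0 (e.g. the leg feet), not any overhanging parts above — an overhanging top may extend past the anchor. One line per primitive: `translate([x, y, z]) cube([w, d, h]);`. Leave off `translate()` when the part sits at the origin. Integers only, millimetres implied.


translate([345, 492, 0]) cube([36, 226, 1114]);
translate([1270, 492, 0]) cube([36, 226, 1114]);
translate([381, 492, 0]) cube([889, 226, 19]);
translate([381, 492, 258]) cube([889, 226, 19]);
translate([381, 492, 516]) cube([889, 226, 19]);
translate([381, 492, 774]) cube([889, 226, 19]);
translate([381, 492, 1032]) cube([889, 226, 19]);
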